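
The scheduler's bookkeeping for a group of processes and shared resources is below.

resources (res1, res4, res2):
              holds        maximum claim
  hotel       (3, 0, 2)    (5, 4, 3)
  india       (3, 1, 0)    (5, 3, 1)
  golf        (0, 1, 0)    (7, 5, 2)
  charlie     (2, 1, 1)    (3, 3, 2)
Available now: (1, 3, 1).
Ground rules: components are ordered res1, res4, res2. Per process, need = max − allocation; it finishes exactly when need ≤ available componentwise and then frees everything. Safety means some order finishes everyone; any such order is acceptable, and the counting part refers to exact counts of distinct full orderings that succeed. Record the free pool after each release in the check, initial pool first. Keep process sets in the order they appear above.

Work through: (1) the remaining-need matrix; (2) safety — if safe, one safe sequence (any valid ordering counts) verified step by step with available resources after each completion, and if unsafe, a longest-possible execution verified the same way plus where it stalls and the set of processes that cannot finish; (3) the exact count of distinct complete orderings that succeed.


(1) Remaining need (order res1, res4, res2):
  hotel: (2, 4, 1)
  india: (2, 2, 1)
  golf: (7, 4, 2)
  charlie: (1, 2, 1)
(2) SAFE — a valid safe sequence is charlie, hotel, india, golf.
Key observation: charlie is the earliest step where a requested resource binds exactly: need (1, 2, 1), pool (1, 3, 1) at its turn.
Walking it through:
  pool = (1, 3, 1)
  run charlie (needs (1, 2, 1), free (1, 3, 1)); after release of (2, 1, 1) the pool is (3, 4, 2)
  run hotel (needs (2, 4, 1), free (3, 4, 2)); after release of (3, 0, 2) the pool is (6, 4, 4)
  run india (needs (2, 2, 1), free (6, 4, 4)); after release of (3, 1, 0) the pool is (9, 5, 4)
  run golf (needs (7, 4, 2), free (9, 5, 4)); after release of (0, 1, 0) the pool is (9, 6, 4)
(3) The exact count: 2 of the possible complete orderings are safe sequences.


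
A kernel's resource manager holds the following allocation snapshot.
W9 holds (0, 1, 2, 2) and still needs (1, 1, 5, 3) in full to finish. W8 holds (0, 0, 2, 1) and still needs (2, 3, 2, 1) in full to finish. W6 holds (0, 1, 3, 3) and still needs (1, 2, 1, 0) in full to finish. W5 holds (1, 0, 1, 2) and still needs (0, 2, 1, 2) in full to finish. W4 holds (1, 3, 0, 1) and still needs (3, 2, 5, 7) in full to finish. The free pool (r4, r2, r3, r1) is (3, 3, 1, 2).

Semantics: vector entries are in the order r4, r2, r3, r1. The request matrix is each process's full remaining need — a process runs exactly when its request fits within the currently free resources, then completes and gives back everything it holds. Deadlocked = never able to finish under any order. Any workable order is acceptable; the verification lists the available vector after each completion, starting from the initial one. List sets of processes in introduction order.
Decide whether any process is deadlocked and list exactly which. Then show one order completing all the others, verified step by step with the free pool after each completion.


The deadlocked set is empty.
Key observation: W6 leads a chain of completions in which each release enables another process.
One completion order for the rest: W6, W5, W8, W9, W4. Check, step by step:
  pool = (3, 3, 1, 2)
  W6 needs (1, 2, 1, 0) <= (3, 3, 1, 2) -> finishes; pool += (0, 1, 3, 3) = (3, 4, 4, 5)
  W5 needs (0, 2, 1, 2) <= (3, 4, 4, 5) -> finishes; pool += (1, 0, 1, 2) = (4, 4, 5, 7)
  W8 needs (2, 3, 2, 1) <= (4, 4, 5, 7) -> finishes; pool += (0, 0, 2, 1) = (4, 4, 7, 8)
  W9 needs (1, 1, 5, 3) <= (4, 4, 7, 8) -> finishes; pool += (0, 1, 2, 2) = (4, 5, 9, 10)
  W4 needs (3, 2, 5, 7) <= (4, 5, 9, 10) -> finishes; pool += (1, 3, 0, 1) = (5, 8, 9, 11)


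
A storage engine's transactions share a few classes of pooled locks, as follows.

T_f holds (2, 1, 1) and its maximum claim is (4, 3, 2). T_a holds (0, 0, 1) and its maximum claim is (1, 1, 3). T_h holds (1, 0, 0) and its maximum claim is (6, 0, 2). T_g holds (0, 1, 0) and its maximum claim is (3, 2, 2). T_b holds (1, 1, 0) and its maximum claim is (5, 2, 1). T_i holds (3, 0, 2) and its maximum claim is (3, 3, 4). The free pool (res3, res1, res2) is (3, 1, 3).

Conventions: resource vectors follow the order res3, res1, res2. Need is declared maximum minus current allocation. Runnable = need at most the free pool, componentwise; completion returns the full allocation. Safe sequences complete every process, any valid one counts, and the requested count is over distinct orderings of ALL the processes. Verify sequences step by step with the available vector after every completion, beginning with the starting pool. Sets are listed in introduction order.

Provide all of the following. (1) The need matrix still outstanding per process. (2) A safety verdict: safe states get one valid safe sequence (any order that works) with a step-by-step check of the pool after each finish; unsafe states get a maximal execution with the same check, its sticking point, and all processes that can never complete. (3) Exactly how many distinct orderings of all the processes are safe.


(1) Need matrix, components ordered res3, res1, res2:
  T_f: (2, 2, 1)
  T_a: (1, 1, 2)
  T_h: (5, 0, 2)
  T_g: (3, 1, 2)
  T_b: (4, 1, 1)
  T_i: (0, 3, 2)
(2) SAFE. One safe sequence: T_g, T_a, T_f, T_i, T_h, T_b.
Key observation: T_g is the earliest step where a requested resource binds exactly: need (3, 1, 2), pool (3, 1, 3) at its turn.
Walking it through:
  pool = (3, 1, 3)
  T_g needs (3, 1, 2) <= (3, 1, 3) -> finishes; pool += (0, 1, 0) = (3, 2, 3)
  T_a needs (1, 1, 2) <= (3, 2, 3) -> finishes; pool += (0, 0, 1) = (3, 2, 4)
  T_f needs (2, 2, 1) <= (3, 2, 4) -> finishes; pool += (2, 1, 1) = (5, 3, 5)
  T_i needs (0, 3, 2) <= (5, 3, 5) -> finishes; pool += (3, 0, 2) = (8, 3, 7)
  T_h needs (5, 0, 2) <= (8, 3, 7) -> finishes; pool += (1, 0, 0) = (9, 3, 7)
  T_b needs (4, 1, 1) <= (9, 3, 7) -> finishes; pool += (1, 1, 0) = (10, 4, 7)
(3) Precisely 36 of the possible complete orderings are safe sequences.


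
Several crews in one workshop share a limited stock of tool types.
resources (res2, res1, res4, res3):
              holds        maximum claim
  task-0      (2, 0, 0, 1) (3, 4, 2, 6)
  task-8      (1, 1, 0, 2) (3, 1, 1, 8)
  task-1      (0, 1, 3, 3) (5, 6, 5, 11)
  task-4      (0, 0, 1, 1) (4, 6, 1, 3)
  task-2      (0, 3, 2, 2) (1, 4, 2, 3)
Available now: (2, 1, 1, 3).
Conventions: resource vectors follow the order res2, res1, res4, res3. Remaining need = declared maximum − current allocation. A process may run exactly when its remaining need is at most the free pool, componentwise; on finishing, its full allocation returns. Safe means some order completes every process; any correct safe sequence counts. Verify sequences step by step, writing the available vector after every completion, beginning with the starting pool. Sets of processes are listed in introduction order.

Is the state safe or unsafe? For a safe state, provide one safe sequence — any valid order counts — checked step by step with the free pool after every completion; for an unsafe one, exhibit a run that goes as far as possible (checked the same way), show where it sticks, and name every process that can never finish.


SAFE — a valid safe sequence is task-2, task-0, task-8, task-1, task-4.
Key observation: reading the order forward, task-2 is the first process whose need (1, 1, 0, 1) meets the free pool (2, 1, 1, 3) exactly on a resource it requests.
Walking it through:
  pool = (2, 1, 1, 3)
  run task-2 (needs (1, 1, 0, 1), free (2, 1, 1, 3)); after release of (0, 3, 2, 2) the pool is (2, 4, 3, 5)
  run task-0 (needs (1, 4, 2, 5), free (2, 4, 3, 5)); after release of (2, 0, 0, 1) the pool is (4, 4, 3, 6)
  run task-8 (needs (2, 0, 1, 6), free (4, 4, 3, 6)); after release of (1, 1, 0, 2) the pool is (5, 5, 3, 8)
  run task-1 (needs (5, 5, 2, 8), free (5, 5, 3, 8)); after release of (0, 1, 3, 3) the pool is (5, 6, 6, 11)
  run task-4 (needs (4, 6, 0, 2), free (5, 6, 6, 11)); after release of (0, 0, 1, 1) the pool is (5, 6, 7, 12)


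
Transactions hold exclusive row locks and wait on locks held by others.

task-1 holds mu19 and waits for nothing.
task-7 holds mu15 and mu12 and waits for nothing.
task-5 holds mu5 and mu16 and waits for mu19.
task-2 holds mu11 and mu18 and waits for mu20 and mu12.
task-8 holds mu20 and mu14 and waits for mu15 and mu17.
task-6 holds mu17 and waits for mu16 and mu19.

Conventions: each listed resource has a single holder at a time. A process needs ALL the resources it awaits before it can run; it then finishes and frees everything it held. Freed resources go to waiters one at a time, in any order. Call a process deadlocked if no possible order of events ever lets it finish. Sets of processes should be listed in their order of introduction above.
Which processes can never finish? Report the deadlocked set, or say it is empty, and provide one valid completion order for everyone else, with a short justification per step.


No process is deadlocked.
Key observation: the wait graph is acyclic; completion cascades from the unblocked processes through everyone else.
One completion order for the rest: task-7, task-1, task-5, task-6, task-8, task-2.
Step-by-step check:
  run task-7 (it waits on nothing); releases mu15 and mu12
  run task-1 (it waits on nothing); releases mu19
  run task-5 (all its waits — mu19 — are resolved); releases mu5 and mu16
  run task-6 (all its waits — mu16 and mu19 — are resolved); releases mu17
  run task-8 (all its waits — mu15 and mu17 — are resolved); releases mu20 and mu14
  run task-2 (all its waits — mu20 and mu12 — are resolved); releases mu11 and mu18


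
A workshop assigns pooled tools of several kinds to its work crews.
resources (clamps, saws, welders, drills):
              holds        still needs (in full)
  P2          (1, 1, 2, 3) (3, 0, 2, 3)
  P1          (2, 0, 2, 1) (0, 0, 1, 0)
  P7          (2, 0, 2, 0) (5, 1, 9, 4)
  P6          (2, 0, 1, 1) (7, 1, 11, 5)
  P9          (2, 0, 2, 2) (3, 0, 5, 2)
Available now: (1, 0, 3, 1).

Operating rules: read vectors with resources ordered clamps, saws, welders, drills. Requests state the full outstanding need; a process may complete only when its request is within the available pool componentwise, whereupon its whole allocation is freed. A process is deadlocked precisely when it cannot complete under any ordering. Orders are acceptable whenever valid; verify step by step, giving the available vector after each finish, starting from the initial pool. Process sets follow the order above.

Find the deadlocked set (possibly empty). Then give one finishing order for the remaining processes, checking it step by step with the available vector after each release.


Nothing here is deadlocked.
Key observation: starting with P1, each completion frees enough for the next — no one is permanently blocked.
A valid finishing order for the others: P1, P9, P2, P7, P6. Walking it through:
  pool = (1, 0, 3, 1)
  P1 needs (0, 0, 1, 0) <= (1, 0, 3, 1) -> finishes; pool += (2, 0, 2, 1) = (3, 0, 5, 2)
  P9 needs (3, 0, 5, 2) <= (3, 0, 5, 2) -> finishes; pool += (2, 0, 2, 2) = (5, 0, 7, 4)
  P2 needs (3, 0, 2, 3) <= (5, 0, 7, 4) -> finishes; pool += (1, 1, 2, 3) = (6, 1, 9, 7)
  P7 needs (5, 1, 9, 4) <= (6, 1, 9, 7) -> finishes; pool += (2, 0, 2, 0) = (8, 1, 11, 7)
  P6 needs (7, 1, 11, 5) <= (8, 1, 11, 7) -> finishes; pool += (2, 0, 1, 1) = (10, 1, 12, 8)


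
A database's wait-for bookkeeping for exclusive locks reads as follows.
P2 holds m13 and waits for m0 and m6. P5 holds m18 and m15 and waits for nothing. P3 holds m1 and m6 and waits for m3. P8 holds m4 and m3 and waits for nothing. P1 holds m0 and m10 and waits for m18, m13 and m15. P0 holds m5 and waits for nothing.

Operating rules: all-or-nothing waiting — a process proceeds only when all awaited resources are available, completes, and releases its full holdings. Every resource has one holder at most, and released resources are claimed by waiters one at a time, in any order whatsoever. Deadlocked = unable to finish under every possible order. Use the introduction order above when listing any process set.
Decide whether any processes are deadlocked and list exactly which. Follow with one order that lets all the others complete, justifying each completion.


Deadlocked: P2 and P1.
Key observation: the waits loop around P2 -> P1 -> P2 with no way out; no other process is dragged down with it.
One completion order for the rest: P8, P3, P0, P5.
Walking it through:
  run P8 (it waits on nothing); releases m4 and m3
  P3 waits on m3 — all released -> runs and releases m1 and m6
  run P0 (it waits on nothing); releases m5
  run P5 (it waits on nothing); releases m18 and m15


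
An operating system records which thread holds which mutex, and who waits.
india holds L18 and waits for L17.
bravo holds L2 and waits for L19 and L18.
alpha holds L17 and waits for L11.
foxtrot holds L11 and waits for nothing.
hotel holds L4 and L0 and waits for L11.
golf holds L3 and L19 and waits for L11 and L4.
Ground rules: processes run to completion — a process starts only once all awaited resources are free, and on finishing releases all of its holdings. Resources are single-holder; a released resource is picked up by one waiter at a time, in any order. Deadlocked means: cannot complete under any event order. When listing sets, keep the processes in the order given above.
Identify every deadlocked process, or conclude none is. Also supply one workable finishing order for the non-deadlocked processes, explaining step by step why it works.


Nothing here is deadlocked.
Key observation: there is no circular wait here — follow any chain and it reaches a process that is free to run now.
The rest can finish in the order foxtrot, alpha, india, hotel, golf, bravo.
Walking it through:
  run foxtrot (it waits on nothing); releases L11
  alpha waits on L11 — all released -> runs and releases L17
  india waits on L17 — all released -> runs and releases L18
  hotel waits on L11 — all released -> runs and releases L4 and L0
  golf waits on L11 and L4 — all released -> runs and releases L3 and L19
  bravo waits on L19 and L18 — all released -> runs and releases L2


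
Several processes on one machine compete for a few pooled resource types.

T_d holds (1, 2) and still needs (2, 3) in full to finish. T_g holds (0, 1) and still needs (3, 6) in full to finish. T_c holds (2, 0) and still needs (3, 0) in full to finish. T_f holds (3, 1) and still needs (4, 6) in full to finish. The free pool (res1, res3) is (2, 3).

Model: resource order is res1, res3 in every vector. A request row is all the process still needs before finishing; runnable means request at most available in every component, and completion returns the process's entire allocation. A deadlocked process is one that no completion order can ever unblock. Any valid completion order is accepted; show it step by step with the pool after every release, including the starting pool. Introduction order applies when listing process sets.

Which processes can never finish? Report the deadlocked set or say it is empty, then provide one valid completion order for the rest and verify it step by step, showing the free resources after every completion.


The deadlocked set is T_g and T_f.
Key observation: no order helps: past T_d, T_c, the free pool tops out at (5, 5), below what each blocked process needs in res3.
The rest can finish in the order T_d, T_c. Verifying each step:
  pool = (2, 3)
  run T_d (needs (2, 3), free (2, 3)); after release of (1, 2) the pool is (3, 5)
  run T_c (needs (3, 0), free (3, 5)); after release of (2, 0) the pool is (5, 5)
The stuck group stays short no matter what:
  T_g cannot run: need (3, 6) vs free (5, 5) (insufficient res3)
  T_f cannot run: need (4, 6) vs free (5, 5) (insufficient res3)


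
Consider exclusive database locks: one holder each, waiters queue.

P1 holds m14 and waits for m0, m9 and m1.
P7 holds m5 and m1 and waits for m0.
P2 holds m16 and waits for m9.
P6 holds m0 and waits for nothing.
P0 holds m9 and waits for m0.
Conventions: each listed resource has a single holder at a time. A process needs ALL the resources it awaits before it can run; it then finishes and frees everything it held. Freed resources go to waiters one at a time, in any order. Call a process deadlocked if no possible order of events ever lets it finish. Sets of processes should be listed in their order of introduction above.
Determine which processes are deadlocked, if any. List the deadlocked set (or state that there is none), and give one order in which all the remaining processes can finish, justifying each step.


The deadlocked set is empty.
Key observation: no waiting chain loops back on itself — every chain ends at a process that waits on nothing, so everyone eventually runs.
The rest can finish in the order P6, P0, P7, P2, P1.
Walking it through:
  P6 waits on nothing -> runs at once and releases m0
  P0: everything it awaited (m0) is free; runs, freeing m9
  P7: everything it awaited (m0) is free; runs, freeing m5 and m1
  P2: everything it awaited (m9) is free; runs, freeing m16
  P1: everything it awaited (m0, m9 and m1) is free; runs, freeing m14


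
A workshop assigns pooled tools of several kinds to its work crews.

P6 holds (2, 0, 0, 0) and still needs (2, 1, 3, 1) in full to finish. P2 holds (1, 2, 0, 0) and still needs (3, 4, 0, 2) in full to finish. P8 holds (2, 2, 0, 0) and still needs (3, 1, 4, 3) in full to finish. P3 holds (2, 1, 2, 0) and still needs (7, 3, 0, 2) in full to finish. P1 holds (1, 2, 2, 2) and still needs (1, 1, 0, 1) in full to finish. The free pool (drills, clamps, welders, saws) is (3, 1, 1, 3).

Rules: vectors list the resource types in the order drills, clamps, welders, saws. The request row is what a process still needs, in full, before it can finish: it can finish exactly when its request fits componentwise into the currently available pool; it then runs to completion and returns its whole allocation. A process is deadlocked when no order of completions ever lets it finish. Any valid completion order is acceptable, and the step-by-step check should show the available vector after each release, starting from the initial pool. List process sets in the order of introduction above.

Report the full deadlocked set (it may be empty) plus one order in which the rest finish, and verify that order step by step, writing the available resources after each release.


Deadlocked set: P2, P8 and P3.
Key observation: after P1, P6 the pool peaks at (6, 3, 3, 5), and each blocked process is short somewhere: P2 on clamps; P8 on welders; P3 on drills.
The rest can finish in the order P1, P6. Walking it through:
  pool = (3, 1, 1, 3)
  run P1 (needs (1, 1, 0, 1), free (3, 1, 1, 3)); after release of (1, 2, 2, 2) the pool is (4, 3, 3, 5)
  run P6 (needs (2, 1, 3, 1), free (4, 3, 3, 5)); after release of (2, 0, 0, 0) the pool is (6, 3, 3, 5)
The blocked processes can never fit:
  P2 cannot run: need (3, 4, 0, 2) vs free (6, 3, 3, 5) (insufficient clamps)
  P8 cannot run: need (3, 1, 4, 3) vs free (6, 3, 3, 5) (insufficient welders)
  P3 cannot run: need (7, 3, 0, 2) vs free (6, 3, 3, 5) (insufficient drills)


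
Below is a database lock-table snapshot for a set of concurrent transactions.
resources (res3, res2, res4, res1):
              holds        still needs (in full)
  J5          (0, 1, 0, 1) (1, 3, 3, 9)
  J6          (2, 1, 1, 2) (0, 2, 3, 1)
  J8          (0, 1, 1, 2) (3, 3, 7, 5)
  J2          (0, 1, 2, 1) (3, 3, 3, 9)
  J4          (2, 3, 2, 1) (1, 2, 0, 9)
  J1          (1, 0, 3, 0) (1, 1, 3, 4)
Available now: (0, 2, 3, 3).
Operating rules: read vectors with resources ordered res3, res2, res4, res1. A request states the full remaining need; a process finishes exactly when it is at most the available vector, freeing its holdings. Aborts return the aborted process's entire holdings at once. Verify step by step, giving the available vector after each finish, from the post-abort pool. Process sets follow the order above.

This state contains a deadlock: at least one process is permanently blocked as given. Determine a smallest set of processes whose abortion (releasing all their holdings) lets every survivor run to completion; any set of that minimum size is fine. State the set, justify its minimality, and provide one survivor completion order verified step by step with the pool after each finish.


The answer: abort J2 and J4.
Key observation: the returned (2, 4, 4, 2) from J2 and J4 is what brings J5 — unrunnable before, under any order — into play at step 4.
No one abort is enough; case by case: J5 alone leaves J2 blocked (short on res1); J6 alone leaves J5 blocked (short on res1); J8 alone leaves J5 blocked (short on res1); J2 alone leaves J5 blocked (short on res1); J4 alone leaves J5 blocked (short on res1); J1 alone leaves J5 blocked (short on res1).
One survivor order: J1, J6, J8, J5. Step-by-step check (post-abort pool first):
  pool = (2, 6, 7, 5)
  J1: need (1, 1, 3, 4) fits (2, 6, 7, 5); releases (1, 0, 3, 0), pool now (3, 6, 10, 5)
  J6: need (0, 2, 3, 1) fits (3, 6, 10, 5); releases (2, 1, 1, 2), pool now (5, 7, 11, 7)
  J8: need (3, 3, 7, 5) fits (5, 7, 11, 7); releases (0, 1, 1, 2), pool now (5, 8, 12, 9)
  J5: need (1, 3, 3, 9) fits (5, 8, 12, 9); releases (0, 1, 0, 1), pool now (5, 9, 12, 10)


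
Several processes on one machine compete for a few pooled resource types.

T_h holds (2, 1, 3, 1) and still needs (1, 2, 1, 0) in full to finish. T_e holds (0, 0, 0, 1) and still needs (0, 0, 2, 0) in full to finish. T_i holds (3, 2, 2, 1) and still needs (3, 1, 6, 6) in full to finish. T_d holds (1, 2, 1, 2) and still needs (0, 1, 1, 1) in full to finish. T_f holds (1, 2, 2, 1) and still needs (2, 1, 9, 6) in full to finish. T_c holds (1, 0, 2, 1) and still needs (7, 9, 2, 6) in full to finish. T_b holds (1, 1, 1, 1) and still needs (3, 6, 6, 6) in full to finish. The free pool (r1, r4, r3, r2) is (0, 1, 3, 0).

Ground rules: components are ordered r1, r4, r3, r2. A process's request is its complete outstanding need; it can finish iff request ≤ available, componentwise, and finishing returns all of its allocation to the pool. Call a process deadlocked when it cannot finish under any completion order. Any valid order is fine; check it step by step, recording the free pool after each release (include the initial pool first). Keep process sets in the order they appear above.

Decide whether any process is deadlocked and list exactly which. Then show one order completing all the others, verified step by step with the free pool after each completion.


Deadlocked: T_i, T_f, T_c and T_b.
Key observation: r2 is the bottleneck — with T_e, T_d, T_h done the pool holds (3, 4, 7, 4), short of every remaining need.
One completion order for the rest: T_e, T_d, T_h. Verifying each step:
  pool = (0, 1, 3, 0)
  run T_e (needs (0, 0, 2, 0), free (0, 1, 3, 0)); after release of (0, 0, 0, 1) the pool is (0, 1, 3, 1)
  run T_d (needs (0, 1, 1, 1), free (0, 1, 3, 1)); after release of (1, 2, 1, 2) the pool is (1, 3, 4, 3)
  run T_h (needs (1, 2, 1, 0), free (1, 3, 4, 3)); after release of (2, 1, 3, 1) the pool is (3, 4, 7, 4)
None of the blocked processes ever fits:
  T_i still needs (3, 1, 6, 6) but only (3, 4, 7, 4) is free — short on r2
  T_f still needs (2, 1, 9, 6) but only (3, 4, 7, 4) is free — short on r3 and r2
  T_c still needs (7, 9, 2, 6) but only (3, 4, 7, 4) is free — short on r1, r4 and r2
  T_b still needs (3, 6, 6, 6) but only (3, 4, 7, 4) is free — short on r4 and r2


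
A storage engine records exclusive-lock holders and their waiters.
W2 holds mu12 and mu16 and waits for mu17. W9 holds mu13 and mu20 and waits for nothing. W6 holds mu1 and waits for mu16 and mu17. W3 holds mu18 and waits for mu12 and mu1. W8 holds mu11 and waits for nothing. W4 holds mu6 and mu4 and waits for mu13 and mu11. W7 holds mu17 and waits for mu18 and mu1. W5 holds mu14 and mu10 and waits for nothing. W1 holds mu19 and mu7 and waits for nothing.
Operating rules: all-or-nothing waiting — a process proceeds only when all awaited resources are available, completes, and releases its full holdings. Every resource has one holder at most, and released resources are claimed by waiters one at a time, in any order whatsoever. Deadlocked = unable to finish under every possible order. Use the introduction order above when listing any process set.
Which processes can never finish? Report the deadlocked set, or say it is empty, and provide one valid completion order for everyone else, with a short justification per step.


The deadlocked set is W2, W6, W3 and W7.
Key observation: the waits loop around W2 -> W7 -> W6 -> W2 with no way out; W3 is caught in further circular waits.
A valid finishing order for the others: W9, W1, W8, W4, W5.
Check, step by step:
  W9: no waits; runs immediately, freeing mu13 and mu20
  W1: no waits; runs immediately, freeing mu19 and mu7
  W8: no waits; runs immediately, freeing mu11
  W4 waits on mu13 and mu11 — all released -> runs and releases mu6 and mu4
  W5: no waits; runs immediately, freeing mu14 and mu10


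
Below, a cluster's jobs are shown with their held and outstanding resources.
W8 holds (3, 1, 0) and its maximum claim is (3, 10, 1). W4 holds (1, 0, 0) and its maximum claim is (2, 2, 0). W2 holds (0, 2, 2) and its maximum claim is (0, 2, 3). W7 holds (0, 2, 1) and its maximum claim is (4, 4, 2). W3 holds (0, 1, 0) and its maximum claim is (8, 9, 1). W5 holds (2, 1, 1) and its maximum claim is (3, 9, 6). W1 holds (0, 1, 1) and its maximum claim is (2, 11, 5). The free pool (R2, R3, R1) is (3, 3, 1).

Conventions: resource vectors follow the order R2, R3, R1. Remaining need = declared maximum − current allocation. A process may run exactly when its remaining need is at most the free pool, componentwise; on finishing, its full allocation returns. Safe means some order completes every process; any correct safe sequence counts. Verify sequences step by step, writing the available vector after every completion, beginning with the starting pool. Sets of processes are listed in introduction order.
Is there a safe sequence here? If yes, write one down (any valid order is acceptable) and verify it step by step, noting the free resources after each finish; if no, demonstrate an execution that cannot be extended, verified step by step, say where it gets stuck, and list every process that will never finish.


UNSAFE — no complete ordering exists.
Key observation: W2, W4, W7 can finish, but then (4, 7, 4) is all there is, and the blocked group's R3 demands exceed it.
The run W2, W4, W7 cannot be extended any further. Walking it through:
  pool = (3, 3, 1)
  W2: need (0, 0, 1) fits (3, 3, 1); releases (0, 2, 2), pool now (3, 5, 3)
  W4: need (1, 2, 0) fits (3, 5, 3); releases (1, 0, 0), pool now (4, 5, 3)
  W7: need (4, 2, 1) fits (4, 5, 3); releases (0, 2, 1), pool now (4, 7, 4)
  W8 cannot run: need (0, 9, 1) vs free (4, 7, 4) (insufficient R3)
  W3 cannot run: need (8, 8, 1) vs free (4, 7, 4) (insufficient R2 and R3)
  W5 cannot run: need (1, 8, 5) vs free (4, 7, 4) (insufficient R3 and R1)
  W1 cannot run: need (2, 10, 4) vs free (4, 7, 4) (insufficient R3)
Never able to finish: W8, W3, W5 and W1.


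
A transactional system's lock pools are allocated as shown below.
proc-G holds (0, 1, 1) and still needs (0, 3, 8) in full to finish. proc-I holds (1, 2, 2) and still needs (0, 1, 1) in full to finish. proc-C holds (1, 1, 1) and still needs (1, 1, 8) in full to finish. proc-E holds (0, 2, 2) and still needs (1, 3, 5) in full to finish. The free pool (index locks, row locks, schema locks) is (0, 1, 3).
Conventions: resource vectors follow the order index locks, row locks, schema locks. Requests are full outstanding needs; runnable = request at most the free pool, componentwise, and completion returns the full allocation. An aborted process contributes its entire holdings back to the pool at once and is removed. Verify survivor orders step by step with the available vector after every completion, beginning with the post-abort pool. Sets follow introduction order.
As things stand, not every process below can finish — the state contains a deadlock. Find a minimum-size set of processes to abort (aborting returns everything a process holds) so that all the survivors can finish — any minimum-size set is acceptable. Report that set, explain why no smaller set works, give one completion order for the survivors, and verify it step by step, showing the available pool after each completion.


Minimum abort set: proc-G.
Key observation: proc-C could never have finished before the abort; with (0, 1, 1) returned by proc-G, it fits at step 3.
No smaller set exists: with zero aborts the deadlock remains.
The survivors complete as proc-I, proc-E, proc-C. Walking it through (starting from the post-abort pool):
  pool = (0, 2, 4)
  proc-I: need (0, 1, 1) fits (0, 2, 4); releases (1, 2, 2), pool now (1, 4, 6)
  proc-E: need (1, 3, 5) fits (1, 4, 6); releases (0, 2, 2), pool now (1, 6, 8)
  proc-C: need (1, 1, 8) fits (1, 6, 8); releases (1, 1, 1), pool now (2, 7, 9)


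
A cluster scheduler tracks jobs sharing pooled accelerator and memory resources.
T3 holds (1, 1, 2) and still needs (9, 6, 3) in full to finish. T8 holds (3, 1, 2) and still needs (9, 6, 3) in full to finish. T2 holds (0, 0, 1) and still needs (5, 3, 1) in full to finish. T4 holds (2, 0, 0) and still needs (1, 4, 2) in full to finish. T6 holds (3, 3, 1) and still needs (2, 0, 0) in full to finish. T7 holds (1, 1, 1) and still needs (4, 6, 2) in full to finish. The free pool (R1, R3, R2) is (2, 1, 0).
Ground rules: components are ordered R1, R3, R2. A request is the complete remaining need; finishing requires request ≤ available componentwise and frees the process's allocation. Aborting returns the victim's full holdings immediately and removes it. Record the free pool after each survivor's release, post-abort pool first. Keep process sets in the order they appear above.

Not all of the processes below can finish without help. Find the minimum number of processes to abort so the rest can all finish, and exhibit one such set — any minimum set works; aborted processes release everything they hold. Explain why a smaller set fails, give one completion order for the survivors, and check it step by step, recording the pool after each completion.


Minimum abort set: T3 and T8.
Key observation: T7 could never have finished before the abort; with (4, 2, 4) returned by T3 and T8, it fits at step 4.
Minimality, checking each single-abort alternative: T3 alone leaves T8 blocked (short on R1 and R3); T8 alone leaves T3 blocked (short on R3); T2 alone leaves T3 blocked (short on R1, R3 and R2); T4 alone leaves T3 blocked (short on R1, R3 and R2); T6 alone leaves T3 blocked (short on R1, R3 and R2); T7 alone leaves T3 blocked (short on R1 and R3).
Survivors finish in the order: T6, T2, T4, T7. Verifying each step (pool after the aborts first):
  pool = (6, 3, 4)
  T6: need (2, 0, 0) fits (6, 3, 4); releases (3, 3, 1), pool now (9, 6, 5)
  T2: need (5, 3, 1) fits (9, 6, 5); releases (0, 0, 1), pool now (9, 6, 6)
  T4: need (1, 4, 2) fits (9, 6, 6); releases (2, 0, 0), pool now (11, 6, 6)
  T7: need (4, 6, 2) fits (11, 6, 6); releases (1, 1, 1), pool now (12, 7, 7)


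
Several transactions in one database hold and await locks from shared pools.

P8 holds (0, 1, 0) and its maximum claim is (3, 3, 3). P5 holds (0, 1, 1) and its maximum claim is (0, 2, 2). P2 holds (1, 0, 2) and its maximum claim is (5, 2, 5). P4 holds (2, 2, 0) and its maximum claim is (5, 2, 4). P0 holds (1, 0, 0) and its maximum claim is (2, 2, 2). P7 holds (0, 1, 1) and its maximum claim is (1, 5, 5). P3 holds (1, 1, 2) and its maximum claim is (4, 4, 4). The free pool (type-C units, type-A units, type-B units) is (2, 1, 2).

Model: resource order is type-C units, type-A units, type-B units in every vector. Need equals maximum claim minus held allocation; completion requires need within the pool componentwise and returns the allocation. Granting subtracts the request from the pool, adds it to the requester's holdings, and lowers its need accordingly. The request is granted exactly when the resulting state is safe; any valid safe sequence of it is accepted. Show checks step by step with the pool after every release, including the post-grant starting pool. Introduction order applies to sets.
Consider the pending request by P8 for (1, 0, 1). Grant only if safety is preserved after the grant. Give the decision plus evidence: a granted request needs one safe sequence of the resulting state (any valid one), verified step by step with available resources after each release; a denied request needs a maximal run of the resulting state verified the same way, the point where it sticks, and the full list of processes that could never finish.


GRANT — the state after the grant stays safe, e.g. via P5, P0, P8, P3, P4, P7, P2.
Key observation: granting shrinks the pool to (1, 1, 1), yet P5 still fits and the chain goes through.
Check on the post-grant state, step by step:
  pool = (1, 1, 1)
  run P5 (needs (0, 1, 1), free (1, 1, 1)); after release of (0, 1, 1) the pool is (1, 2, 2)
  run P0 (needs (1, 2, 2), free (1, 2, 2)); after release of (1, 0, 0) the pool is (2, 2, 2)
  run P8 (needs (2, 2, 2), free (2, 2, 2)); after release of (1, 1, 1) the pool is (3, 3, 3)
  run P3 (needs (3, 3, 2), free (3, 3, 3)); after release of (1, 1, 2) the pool is (4, 4, 5)
  run P4 (needs (3, 0, 4), free (4, 4, 5)); after release of (2, 2, 0) the pool is (6, 6, 5)
  run P7 (needs (1, 4, 4), free (6, 6, 5)); after release of (0, 1, 1) the pool is (6, 7, 6)
  run P2 (needs (4, 2, 3), free (6, 7, 6)); after release of (1, 0, 2) the pool is (7, 7, 8)


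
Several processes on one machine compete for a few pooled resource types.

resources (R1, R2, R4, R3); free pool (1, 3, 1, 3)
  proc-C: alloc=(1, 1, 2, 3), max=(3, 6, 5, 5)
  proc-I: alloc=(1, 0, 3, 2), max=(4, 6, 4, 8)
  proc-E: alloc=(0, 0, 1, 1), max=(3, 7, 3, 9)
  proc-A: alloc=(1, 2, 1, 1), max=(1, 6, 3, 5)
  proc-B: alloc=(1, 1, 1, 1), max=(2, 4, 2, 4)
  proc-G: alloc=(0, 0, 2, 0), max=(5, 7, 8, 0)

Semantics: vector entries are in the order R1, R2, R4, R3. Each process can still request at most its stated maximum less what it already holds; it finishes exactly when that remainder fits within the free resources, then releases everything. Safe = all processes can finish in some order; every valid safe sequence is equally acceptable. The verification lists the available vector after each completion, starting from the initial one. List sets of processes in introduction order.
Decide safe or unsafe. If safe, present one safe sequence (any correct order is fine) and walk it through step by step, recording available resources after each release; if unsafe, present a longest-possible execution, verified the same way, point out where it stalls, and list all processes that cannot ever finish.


SAFE, for example via the order proc-B, proc-A, proc-C, proc-E, proc-I, proc-G.
Key observation: proc-B is the earliest step where a requested resource binds exactly: need (1, 3, 1, 3), pool (1, 3, 1, 3) at its turn.
Step-by-step check:
  pool = (1, 3, 1, 3)
  proc-B needs (1, 3, 1, 3) <= (1, 3, 1, 3) -> finishes; pool += (1, 1, 1, 1) = (2, 4, 2, 4)
  proc-A needs (0, 4, 2, 4) <= (2, 4, 2, 4) -> finishes; pool += (1, 2, 1, 1) = (3, 6, 3, 5)
  proc-C needs (2, 5, 3, 2) <= (3, 6, 3, 5) -> finishes; pool += (1, 1, 2, 3) = (4, 7, 5, 8)
  proc-E needs (3, 7, 2, 8) <= (4, 7, 5, 8) -> finishes; pool += (0, 0, 1, 1) = (4, 7, 6, 9)
  proc-I needs (3, 6, 1, 6) <= (4, 7, 6, 9) -> finishes; pool += (1, 0, 3, 2) = (5, 7, 9, 11)
  proc-G needs (5, 7, 6, 0) <= (5, 7, 9, 11) -> finishes; pool += (0, 0, 2, 0) = (5, 7, 11, 11)


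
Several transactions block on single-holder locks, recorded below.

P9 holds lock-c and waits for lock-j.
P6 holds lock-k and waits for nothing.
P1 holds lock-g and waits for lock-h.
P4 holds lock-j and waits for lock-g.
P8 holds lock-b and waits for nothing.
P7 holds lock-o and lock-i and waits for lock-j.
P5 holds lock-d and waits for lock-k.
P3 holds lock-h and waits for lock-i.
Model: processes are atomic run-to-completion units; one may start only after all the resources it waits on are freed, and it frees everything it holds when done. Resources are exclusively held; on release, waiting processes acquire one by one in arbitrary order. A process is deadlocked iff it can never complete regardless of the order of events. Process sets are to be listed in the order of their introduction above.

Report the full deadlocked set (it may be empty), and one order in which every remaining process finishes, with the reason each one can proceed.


Deadlocked set: P9, P1, P4, P7 and P3.
Key observation: the cycle P4 -> P1 -> P3 -> P7 -> P4 can never break — each member waits on the next; P9 waits into the deadlock from upstream.
One completion order for the rest: P8, P6, P5.
Check, step by step:
  P8: no waits; runs immediately, freeing lock-b
  P6: no waits; runs immediately, freeing lock-k
  P5 waits on lock-k — all released -> runs and releases lock-d


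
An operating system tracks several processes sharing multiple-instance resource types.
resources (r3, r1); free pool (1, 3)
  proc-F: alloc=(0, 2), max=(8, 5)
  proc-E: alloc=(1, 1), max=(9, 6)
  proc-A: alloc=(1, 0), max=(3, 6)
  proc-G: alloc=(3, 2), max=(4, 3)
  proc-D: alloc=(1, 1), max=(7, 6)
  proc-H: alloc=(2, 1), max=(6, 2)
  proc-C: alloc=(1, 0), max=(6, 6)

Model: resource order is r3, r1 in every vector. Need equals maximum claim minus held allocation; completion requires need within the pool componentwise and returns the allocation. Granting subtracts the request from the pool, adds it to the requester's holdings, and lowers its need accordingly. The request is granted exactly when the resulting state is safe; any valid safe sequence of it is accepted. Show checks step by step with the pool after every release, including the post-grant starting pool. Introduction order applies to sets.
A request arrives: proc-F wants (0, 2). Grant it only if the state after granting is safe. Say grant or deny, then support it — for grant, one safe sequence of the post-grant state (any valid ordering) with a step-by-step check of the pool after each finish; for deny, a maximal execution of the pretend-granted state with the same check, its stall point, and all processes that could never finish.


DENY: after the grant no complete ordering would exist.
Key observation: after proc-G, proc-H the pool peaks at (6, 4), and each blocked process is short somewhere: proc-F on r3; proc-E on r3, r1; proc-A on r1; proc-D on r1; proc-C on r1.
After a pretend grant, a maximal execution: proc-G, proc-H — then nothing else fits. Walking it through:
  pool = (1, 1)
  run proc-G (needs (1, 1), free (1, 1)); after release of (3, 2) the pool is (4, 3)
  run proc-H (needs (4, 1), free (4, 3)); after release of (2, 1) the pool is (6, 4)
  blocked: proc-F wants (8, 1), pool (6, 4) — not enough r3
  blocked: proc-E wants (8, 5), pool (6, 4) — not enough r3 and r1
  blocked: proc-A wants (2, 6), pool (6, 4) — not enough r1
  blocked: proc-D wants (6, 5), pool (6, 4) — not enough r1
  blocked: proc-C wants (5, 6), pool (6, 4) — not enough r1
Had the request been granted, proc-F, proc-E, proc-A, proc-D and proc-C could never finish.


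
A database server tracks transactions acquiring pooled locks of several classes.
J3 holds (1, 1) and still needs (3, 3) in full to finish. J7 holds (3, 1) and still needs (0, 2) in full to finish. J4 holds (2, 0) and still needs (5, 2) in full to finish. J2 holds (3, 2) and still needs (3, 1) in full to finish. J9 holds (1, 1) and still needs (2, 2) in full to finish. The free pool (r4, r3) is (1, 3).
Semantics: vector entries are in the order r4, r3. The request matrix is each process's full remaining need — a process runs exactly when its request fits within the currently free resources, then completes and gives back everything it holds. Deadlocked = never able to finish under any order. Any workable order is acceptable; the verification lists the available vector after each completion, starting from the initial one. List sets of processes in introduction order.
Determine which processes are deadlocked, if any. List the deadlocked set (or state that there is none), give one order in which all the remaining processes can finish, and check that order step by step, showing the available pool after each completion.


The deadlocked set is empty.
Key observation: starting with J7, each completion frees enough for the next — no one is permanently blocked.
One completion order for the rest: J7, J9, J2, J3, J4. Walking it through:
  pool = (1, 3)
  J7 needs (0, 2) <= (1, 3) -> finishes; pool += (3, 1) = (4, 4)
  J9 needs (2, 2) <= (4, 4) -> finishes; pool += (1, 1) = (5, 5)
  J2 needs (3, 1) <= (5, 5) -> finishes; pool += (3, 2) = (8, 7)
  J3 needs (3, 3) <= (8, 7) -> finishes; pool += (1, 1) = (9, 8)
  J4 needs (5, 2) <= (9, 8) -> finishes; pool += (2, 0) = (11, 8)
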